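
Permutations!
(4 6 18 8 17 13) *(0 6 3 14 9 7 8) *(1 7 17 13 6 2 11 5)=[2, 7, 11, 14, 3, 1, 18, 8, 13, 17, 10, 5, 12, 4, 9, 15, 16, 6, 0]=(0 2 11 5 1 7 8 13 4 3 14 9 17 6 18)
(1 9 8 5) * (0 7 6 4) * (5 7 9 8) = (0 9 5 1 8 7 6 4) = [9, 8, 2, 3, 0, 1, 4, 6, 7, 5]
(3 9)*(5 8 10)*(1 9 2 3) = (1 9)(2 3)(5 8 10) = [0, 9, 3, 2, 4, 8, 6, 7, 10, 1, 5]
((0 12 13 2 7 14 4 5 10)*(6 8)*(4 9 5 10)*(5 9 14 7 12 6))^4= (14)(0 4 8)(2 12 13)(5 6 10)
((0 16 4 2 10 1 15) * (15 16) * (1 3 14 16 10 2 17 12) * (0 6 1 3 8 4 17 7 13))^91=((0 15 6 1 10 8 4 7 13)(3 14 16 17 12))^91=(0 15 6 1 10 8 4 7 13)(3 14 16 17 12)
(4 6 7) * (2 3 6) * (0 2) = (0 2 3 6 7 4) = [2, 1, 3, 6, 0, 5, 7, 4]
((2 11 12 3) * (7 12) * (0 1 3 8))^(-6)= (0 3 11 12)(1 2 7 8)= ((0 1 3 2 11 7 12 8))^(-6)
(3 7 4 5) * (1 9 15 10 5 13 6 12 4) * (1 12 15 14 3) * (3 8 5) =[0, 9, 2, 7, 13, 1, 15, 12, 5, 14, 3, 11, 4, 6, 8, 10] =(1 9 14 8 5)(3 7 12 4 13 6 15 10)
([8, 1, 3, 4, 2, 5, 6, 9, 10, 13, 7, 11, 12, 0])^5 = [13, 1, 4, 2, 3, 5, 6, 10, 0, 7, 8, 11, 12, 9]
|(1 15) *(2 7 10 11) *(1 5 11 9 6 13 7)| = 5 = |(1 15 5 11 2)(6 13 7 10 9)|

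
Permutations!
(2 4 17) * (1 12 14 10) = [0, 12, 4, 3, 17, 5, 6, 7, 8, 9, 1, 11, 14, 13, 10, 15, 16, 2] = (1 12 14 10)(2 4 17)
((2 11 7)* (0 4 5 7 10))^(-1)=(0 10 11 2 7 5 4)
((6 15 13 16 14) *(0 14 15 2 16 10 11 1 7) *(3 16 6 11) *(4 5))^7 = (0 11 7 14 1)(2 6)(3 15 10 16 13)(4 5)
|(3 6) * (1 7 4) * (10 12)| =|(1 7 4)(3 6)(10 12)| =6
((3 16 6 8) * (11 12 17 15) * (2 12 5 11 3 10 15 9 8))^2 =(2 17 8 15 16)(3 6 12 9 10)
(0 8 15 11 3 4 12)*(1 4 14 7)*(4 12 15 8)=[4, 12, 2, 14, 15, 5, 6, 1, 8, 9, 10, 3, 0, 13, 7, 11]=(0 4 15 11 3 14 7 1 12)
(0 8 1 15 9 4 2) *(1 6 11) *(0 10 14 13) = [8, 15, 10, 3, 2, 5, 11, 7, 6, 4, 14, 1, 12, 0, 13, 9] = (0 8 6 11 1 15 9 4 2 10 14 13)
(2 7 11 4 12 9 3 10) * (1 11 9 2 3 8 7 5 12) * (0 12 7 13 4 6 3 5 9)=(0 12 2 9 8 13 4 1 11 6 3 10 5 7)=[12, 11, 9, 10, 1, 7, 3, 0, 13, 8, 5, 6, 2, 4]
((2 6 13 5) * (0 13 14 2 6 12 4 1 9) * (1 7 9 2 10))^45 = ((0 13 5 6 14 10 1 2 12 4 7 9))^45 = (0 4 1 6)(2 14 13 7)(5 9 12 10)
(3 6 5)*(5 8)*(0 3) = (0 3 6 8 5) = [3, 1, 2, 6, 4, 0, 8, 7, 5]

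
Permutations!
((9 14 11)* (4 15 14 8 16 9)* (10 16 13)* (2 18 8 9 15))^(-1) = ((2 18 8 13 10 16 15 14 11 4))^(-1) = (2 4 11 14 15 16 10 13 8 18)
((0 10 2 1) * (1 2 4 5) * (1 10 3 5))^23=((0 3 5 10 4 1))^23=(0 1 4 10 5 3)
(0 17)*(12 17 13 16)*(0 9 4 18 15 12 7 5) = (0 13 16 7 5)(4 18 15 12 17 9) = [13, 1, 2, 3, 18, 0, 6, 5, 8, 4, 10, 11, 17, 16, 14, 12, 7, 9, 15]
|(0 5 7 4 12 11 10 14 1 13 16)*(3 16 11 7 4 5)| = |(0 3 16)(1 13 11 10 14)(4 12 7 5)| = 60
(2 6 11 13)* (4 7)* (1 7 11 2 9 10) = (1 7 4 11 13 9 10)(2 6) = [0, 7, 6, 3, 11, 5, 2, 4, 8, 10, 1, 13, 12, 9]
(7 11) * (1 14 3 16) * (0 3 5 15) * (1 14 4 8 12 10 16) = (0 3 1 4 8 12 10 16 14 5 15)(7 11) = [3, 4, 2, 1, 8, 15, 6, 11, 12, 9, 16, 7, 10, 13, 5, 0, 14]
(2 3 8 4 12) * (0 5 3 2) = (0 5 3 8 4 12) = [5, 1, 2, 8, 12, 3, 6, 7, 4, 9, 10, 11, 0]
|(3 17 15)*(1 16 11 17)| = |(1 16 11 17 15 3)| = 6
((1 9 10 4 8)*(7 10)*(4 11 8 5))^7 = (1 9 7 10 11 8)(4 5)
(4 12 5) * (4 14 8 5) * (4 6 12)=[0, 1, 2, 3, 4, 14, 12, 7, 5, 9, 10, 11, 6, 13, 8]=(5 14 8)(6 12)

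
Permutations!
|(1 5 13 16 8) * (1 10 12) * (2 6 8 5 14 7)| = |(1 14 7 2 6 8 10 12)(5 13 16)| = 24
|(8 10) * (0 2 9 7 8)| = 6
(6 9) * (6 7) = (6 9 7) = [0, 1, 2, 3, 4, 5, 9, 6, 8, 7]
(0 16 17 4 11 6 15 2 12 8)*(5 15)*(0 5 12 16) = (2 16 17 4 11 6 12 8 5 15) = [0, 1, 16, 3, 11, 15, 12, 7, 5, 9, 10, 6, 8, 13, 14, 2, 17, 4]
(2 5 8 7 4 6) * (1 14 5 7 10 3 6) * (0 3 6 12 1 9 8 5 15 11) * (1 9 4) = [3, 14, 7, 12, 4, 5, 2, 1, 10, 8, 6, 0, 9, 13, 15, 11] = (0 3 12 9 8 10 6 2 7 1 14 15 11)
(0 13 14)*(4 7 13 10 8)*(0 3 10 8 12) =[8, 1, 2, 10, 7, 5, 6, 13, 4, 9, 12, 11, 0, 14, 3] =(0 8 4 7 13 14 3 10 12)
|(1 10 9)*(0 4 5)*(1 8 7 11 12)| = 21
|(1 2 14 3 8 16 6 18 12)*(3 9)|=10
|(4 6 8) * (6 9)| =|(4 9 6 8)| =4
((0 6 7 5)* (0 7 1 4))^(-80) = ((0 6 1 4)(5 7))^(-80) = (7)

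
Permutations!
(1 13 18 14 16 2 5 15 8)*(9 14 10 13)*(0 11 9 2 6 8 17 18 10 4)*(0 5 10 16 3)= (0 11 9 14 3)(1 2 10 13 16 6 8)(4 5 15 17 18)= [11, 2, 10, 0, 5, 15, 8, 7, 1, 14, 13, 9, 12, 16, 3, 17, 6, 18, 4]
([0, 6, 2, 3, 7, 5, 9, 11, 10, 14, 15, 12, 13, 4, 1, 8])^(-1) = [0, 14, 2, 3, 13, 5, 1, 4, 15, 6, 8, 7, 11, 12, 9, 10]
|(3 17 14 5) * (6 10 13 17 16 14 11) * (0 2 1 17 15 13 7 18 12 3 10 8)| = |(0 2 1 17 11 6 8)(3 16 14 5 10 7 18 12)(13 15)| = 56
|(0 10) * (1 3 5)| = 6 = |(0 10)(1 3 5)|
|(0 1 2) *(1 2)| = |(0 2)| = 2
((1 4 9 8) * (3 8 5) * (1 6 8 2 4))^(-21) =((2 4 9 5 3)(6 8))^(-21) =(2 3 5 9 4)(6 8)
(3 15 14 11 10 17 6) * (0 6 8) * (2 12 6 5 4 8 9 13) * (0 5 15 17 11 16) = (0 15 14 16)(2 12 6 3 17 9 13)(4 8 5)(10 11) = [15, 1, 12, 17, 8, 4, 3, 7, 5, 13, 11, 10, 6, 2, 16, 14, 0, 9]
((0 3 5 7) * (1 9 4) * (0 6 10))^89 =(0 10 6 7 5 3)(1 4 9)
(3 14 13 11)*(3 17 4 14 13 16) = (3 13 11 17 4 14 16) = [0, 1, 2, 13, 14, 5, 6, 7, 8, 9, 10, 17, 12, 11, 16, 15, 3, 4]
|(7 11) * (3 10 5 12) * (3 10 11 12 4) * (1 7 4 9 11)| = |(1 7 12 10 5 9 11 4 3)| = 9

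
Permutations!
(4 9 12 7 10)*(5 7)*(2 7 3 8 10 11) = (2 7 11)(3 8 10 4 9 12 5) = [0, 1, 7, 8, 9, 3, 6, 11, 10, 12, 4, 2, 5]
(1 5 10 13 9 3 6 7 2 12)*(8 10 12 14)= (1 5 12)(2 14 8 10 13 9 3 6 7)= [0, 5, 14, 6, 4, 12, 7, 2, 10, 3, 13, 11, 1, 9, 8]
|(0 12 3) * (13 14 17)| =|(0 12 3)(13 14 17)| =3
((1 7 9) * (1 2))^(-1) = (1 2 9 7)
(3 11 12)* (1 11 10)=(1 11 12 3 10)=[0, 11, 2, 10, 4, 5, 6, 7, 8, 9, 1, 12, 3]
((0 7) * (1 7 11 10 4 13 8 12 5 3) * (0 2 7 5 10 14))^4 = ((0 11 14)(1 5 3)(2 7)(4 13 8 12 10))^4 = (0 11 14)(1 5 3)(4 10 12 8 13)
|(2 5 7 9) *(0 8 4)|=|(0 8 4)(2 5 7 9)|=12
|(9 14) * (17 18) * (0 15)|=2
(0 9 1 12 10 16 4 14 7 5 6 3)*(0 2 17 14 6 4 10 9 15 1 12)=(0 15 1)(2 17 14 7 5 4 6 3)(9 12)(10 16)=[15, 0, 17, 2, 6, 4, 3, 5, 8, 12, 16, 11, 9, 13, 7, 1, 10, 14]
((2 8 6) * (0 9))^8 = (9)(2 6 8)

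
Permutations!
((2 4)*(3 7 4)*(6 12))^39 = ((2 3 7 4)(6 12))^39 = (2 4 7 3)(6 12)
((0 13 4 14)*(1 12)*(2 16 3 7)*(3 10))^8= ((0 13 4 14)(1 12)(2 16 10 3 7))^8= (2 3 16 7 10)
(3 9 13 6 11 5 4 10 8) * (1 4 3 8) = (1 4 10)(3 9 13 6 11 5) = [0, 4, 2, 9, 10, 3, 11, 7, 8, 13, 1, 5, 12, 6]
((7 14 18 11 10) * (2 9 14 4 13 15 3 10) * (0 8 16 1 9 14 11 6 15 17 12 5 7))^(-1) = ((0 8 16 1 9 11 2 14 18 6 15 3 10)(4 13 17 12 5 7))^(-1) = (0 10 3 15 6 18 14 2 11 9 1 16 8)(4 7 5 12 17 13)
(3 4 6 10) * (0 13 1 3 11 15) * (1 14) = [13, 3, 2, 4, 6, 5, 10, 7, 8, 9, 11, 15, 12, 14, 1, 0] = (0 13 14 1 3 4 6 10 11 15)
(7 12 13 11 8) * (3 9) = (3 9)(7 12 13 11 8) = [0, 1, 2, 9, 4, 5, 6, 12, 7, 3, 10, 8, 13, 11]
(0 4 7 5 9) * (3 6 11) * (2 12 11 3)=[4, 1, 12, 6, 7, 9, 3, 5, 8, 0, 10, 2, 11]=(0 4 7 5 9)(2 12 11)(3 6)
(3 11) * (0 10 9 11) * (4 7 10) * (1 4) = (0 1 4 7 10 9 11 3) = [1, 4, 2, 0, 7, 5, 6, 10, 8, 11, 9, 3]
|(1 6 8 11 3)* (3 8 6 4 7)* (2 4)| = |(1 2 4 7 3)(8 11)| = 10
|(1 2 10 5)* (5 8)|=5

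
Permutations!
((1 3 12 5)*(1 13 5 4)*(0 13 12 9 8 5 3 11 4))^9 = (0 3 8 12 13 9 5)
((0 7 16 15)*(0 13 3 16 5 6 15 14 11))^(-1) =((0 7 5 6 15 13 3 16 14 11))^(-1) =(0 11 14 16 3 13 15 6 5 7)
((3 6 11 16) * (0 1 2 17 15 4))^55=((0 1 2 17 15 4)(3 6 11 16))^55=(0 1 2 17 15 4)(3 16 11 6)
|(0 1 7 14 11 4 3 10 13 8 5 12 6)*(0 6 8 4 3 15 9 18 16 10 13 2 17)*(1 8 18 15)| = |(0 8 5 12 18 16 10 2 17)(1 7 14 11 3 13 4)(9 15)| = 126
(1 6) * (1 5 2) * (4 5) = (1 6 4 5 2) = [0, 6, 1, 3, 5, 2, 4]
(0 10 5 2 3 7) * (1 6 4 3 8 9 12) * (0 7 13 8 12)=[10, 6, 12, 13, 3, 2, 4, 7, 9, 0, 5, 11, 1, 8]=(0 10 5 2 12 1 6 4 3 13 8 9)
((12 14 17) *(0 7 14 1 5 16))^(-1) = (0 16 5 1 12 17 14 7)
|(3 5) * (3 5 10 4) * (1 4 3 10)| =4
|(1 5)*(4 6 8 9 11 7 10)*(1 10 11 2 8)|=|(1 5 10 4 6)(2 8 9)(7 11)|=30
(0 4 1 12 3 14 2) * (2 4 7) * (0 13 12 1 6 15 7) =(2 13 12 3 14 4 6 15 7) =[0, 1, 13, 14, 6, 5, 15, 2, 8, 9, 10, 11, 3, 12, 4, 7]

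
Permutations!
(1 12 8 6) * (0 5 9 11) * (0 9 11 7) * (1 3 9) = (0 5 11 1 12 8 6 3 9 7) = [5, 12, 2, 9, 4, 11, 3, 0, 6, 7, 10, 1, 8]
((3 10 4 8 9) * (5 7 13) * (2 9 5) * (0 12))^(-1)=((0 12)(2 9 3 10 4 8 5 7 13))^(-1)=(0 12)(2 13 7 5 8 4 10 3 9)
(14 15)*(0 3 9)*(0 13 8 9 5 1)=(0 3 5 1)(8 9 13)(14 15)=[3, 0, 2, 5, 4, 1, 6, 7, 9, 13, 10, 11, 12, 8, 15, 14]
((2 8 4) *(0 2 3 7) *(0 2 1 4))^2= (0 4 7 8 1 3 2)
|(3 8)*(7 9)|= 2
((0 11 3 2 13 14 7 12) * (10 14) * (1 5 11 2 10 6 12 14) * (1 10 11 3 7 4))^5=((0 2 13 6 12)(1 5 3 11 7 14 4))^5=(1 14 11 5 4 7 3)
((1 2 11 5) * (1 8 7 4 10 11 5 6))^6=(1 10 8)(2 11 7)(4 5 6)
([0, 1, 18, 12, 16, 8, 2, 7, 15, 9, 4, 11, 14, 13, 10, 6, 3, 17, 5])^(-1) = [0, 1, 6, 16, 10, 18, 15, 7, 5, 9, 14, 11, 3, 13, 12, 8, 4, 17, 2]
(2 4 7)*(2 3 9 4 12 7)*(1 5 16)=(1 5 16)(2 12 7 3 9 4)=[0, 5, 12, 9, 2, 16, 6, 3, 8, 4, 10, 11, 7, 13, 14, 15, 1]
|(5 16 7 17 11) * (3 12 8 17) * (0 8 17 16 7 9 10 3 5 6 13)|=22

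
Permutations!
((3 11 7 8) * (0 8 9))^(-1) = (0 9 7 11 3 8)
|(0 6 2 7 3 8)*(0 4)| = 7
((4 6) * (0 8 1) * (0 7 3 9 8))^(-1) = ((1 7 3 9 8)(4 6))^(-1) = (1 8 9 3 7)(4 6)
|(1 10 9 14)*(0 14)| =|(0 14 1 10 9)| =5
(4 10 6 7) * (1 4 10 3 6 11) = [0, 4, 2, 6, 3, 5, 7, 10, 8, 9, 11, 1] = (1 4 3 6 7 10 11)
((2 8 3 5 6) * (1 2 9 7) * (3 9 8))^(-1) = (1 7 9 8 6 5 3 2)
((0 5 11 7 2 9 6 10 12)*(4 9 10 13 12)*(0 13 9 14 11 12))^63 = ((0 5 12 13)(2 10 4 14 11 7)(6 9))^63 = (0 13 12 5)(2 14)(4 7)(6 9)(10 11)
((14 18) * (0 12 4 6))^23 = ((0 12 4 6)(14 18))^23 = (0 6 4 12)(14 18)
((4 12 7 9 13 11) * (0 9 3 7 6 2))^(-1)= (0 2 6 12 4 11 13 9)(3 7)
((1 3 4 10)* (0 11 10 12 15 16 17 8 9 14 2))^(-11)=((0 11 10 1 3 4 12 15 16 17 8 9 14 2))^(-11)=(0 1 12 17 14 11 3 15 8 2 10 4 16 9)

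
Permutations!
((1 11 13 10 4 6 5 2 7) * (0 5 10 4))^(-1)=((0 5 2 7 1 11 13 4 6 10))^(-1)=(0 10 6 4 13 11 1 7 2 5)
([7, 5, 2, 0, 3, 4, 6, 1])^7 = [7, 5, 2, 0, 3, 4, 6, 1]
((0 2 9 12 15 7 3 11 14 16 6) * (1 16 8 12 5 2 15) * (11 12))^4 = (0 12)(1 15)(2 9 5)(3 6)(7 16)(8 11 14)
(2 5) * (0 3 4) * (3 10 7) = [10, 1, 5, 4, 0, 2, 6, 3, 8, 9, 7] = (0 10 7 3 4)(2 5)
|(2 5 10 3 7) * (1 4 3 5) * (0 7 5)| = 8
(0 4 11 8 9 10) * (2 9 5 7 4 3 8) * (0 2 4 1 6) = [3, 6, 9, 8, 11, 7, 0, 1, 5, 10, 2, 4] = (0 3 8 5 7 1 6)(2 9 10)(4 11)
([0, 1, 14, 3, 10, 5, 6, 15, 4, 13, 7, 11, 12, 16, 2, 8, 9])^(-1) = [0, 1, 14, 3, 8, 5, 6, 10, 15, 16, 4, 11, 12, 9, 2, 7, 13]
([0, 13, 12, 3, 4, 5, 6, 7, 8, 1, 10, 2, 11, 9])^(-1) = (1 9 13)(2 11 12)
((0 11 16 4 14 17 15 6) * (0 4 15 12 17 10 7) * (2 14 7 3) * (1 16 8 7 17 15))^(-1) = ((0 11 8 7)(1 16)(2 14 10 3)(4 17 12 15 6))^(-1) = (0 7 8 11)(1 16)(2 3 10 14)(4 6 15 12 17)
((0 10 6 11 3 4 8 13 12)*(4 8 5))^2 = (0 6 3 13)(8 12 10 11)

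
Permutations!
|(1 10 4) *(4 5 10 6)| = 6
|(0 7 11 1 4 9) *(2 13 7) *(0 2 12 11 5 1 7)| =|(0 12 11 7 5 1 4 9 2 13)| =10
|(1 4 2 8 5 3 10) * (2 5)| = |(1 4 5 3 10)(2 8)| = 10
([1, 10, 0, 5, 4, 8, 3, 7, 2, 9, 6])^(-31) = (0 1 10 6 3 5 8 2)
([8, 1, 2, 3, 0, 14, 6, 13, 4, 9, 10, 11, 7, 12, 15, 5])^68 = (0 4 8)(5 15 14)(7 12 13)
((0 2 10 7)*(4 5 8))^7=(0 7 10 2)(4 5 8)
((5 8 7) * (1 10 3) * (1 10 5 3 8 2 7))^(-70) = ((1 5 2 7 3 10 8))^(-70) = (10)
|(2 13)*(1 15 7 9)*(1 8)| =10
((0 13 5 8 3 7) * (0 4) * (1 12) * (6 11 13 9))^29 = ((0 9 6 11 13 5 8 3 7 4)(1 12))^29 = (0 4 7 3 8 5 13 11 6 9)(1 12)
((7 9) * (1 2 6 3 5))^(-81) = (1 5 3 6 2)(7 9)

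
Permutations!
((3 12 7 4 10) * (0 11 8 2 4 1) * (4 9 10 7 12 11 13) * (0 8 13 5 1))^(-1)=((0 5 1 8 2 9 10 3 11 13 4 7))^(-1)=(0 7 4 13 11 3 10 9 2 8 1 5)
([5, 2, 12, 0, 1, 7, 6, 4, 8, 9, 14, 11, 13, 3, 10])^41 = (0 2 5 12 7 13 4 3 1)(10 14)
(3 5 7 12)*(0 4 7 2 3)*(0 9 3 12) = [4, 1, 12, 5, 7, 2, 6, 0, 8, 3, 10, 11, 9] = (0 4 7)(2 12 9 3 5)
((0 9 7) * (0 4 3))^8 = (0 4 9 3 7)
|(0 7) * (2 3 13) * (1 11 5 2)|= |(0 7)(1 11 5 2 3 13)|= 6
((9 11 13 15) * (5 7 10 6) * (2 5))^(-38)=(2 7 6 5 10)(9 13)(11 15)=((2 5 7 10 6)(9 11 13 15))^(-38)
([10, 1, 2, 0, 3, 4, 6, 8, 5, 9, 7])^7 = (10)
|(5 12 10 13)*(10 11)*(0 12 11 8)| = |(0 12 8)(5 11 10 13)| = 12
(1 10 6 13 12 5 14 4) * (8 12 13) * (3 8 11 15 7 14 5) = [0, 10, 2, 8, 1, 5, 11, 14, 12, 9, 6, 15, 3, 13, 4, 7] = (1 10 6 11 15 7 14 4)(3 8 12)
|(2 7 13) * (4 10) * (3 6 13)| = 10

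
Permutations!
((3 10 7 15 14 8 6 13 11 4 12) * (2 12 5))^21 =((2 12 3 10 7 15 14 8 6 13 11 4 5))^21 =(2 6 10 4 14 12 13 7 5 8 3 11 15)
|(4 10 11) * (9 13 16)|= |(4 10 11)(9 13 16)|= 3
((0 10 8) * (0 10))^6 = (10)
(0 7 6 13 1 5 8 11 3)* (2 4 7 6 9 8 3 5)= (0 6 13 1 2 4 7 9 8 11 5 3)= [6, 2, 4, 0, 7, 3, 13, 9, 11, 8, 10, 5, 12, 1]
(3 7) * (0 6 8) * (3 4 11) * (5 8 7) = [6, 1, 2, 5, 11, 8, 7, 4, 0, 9, 10, 3] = (0 6 7 4 11 3 5 8)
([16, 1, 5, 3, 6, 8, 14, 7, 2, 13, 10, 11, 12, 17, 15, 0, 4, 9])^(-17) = (0 16 4 6 14 15)(2 5 8)(9 13 17)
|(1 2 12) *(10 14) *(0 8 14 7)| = |(0 8 14 10 7)(1 2 12)| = 15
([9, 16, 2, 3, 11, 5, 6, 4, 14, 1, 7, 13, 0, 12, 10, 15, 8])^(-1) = (0 12 13 11 4 7 10 14 8 16 1 9)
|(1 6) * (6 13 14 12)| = 5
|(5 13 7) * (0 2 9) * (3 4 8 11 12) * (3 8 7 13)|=|(13)(0 2 9)(3 4 7 5)(8 11 12)|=12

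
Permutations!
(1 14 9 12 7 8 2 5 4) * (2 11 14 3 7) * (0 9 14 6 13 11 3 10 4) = [9, 10, 5, 7, 1, 0, 13, 8, 3, 12, 4, 6, 2, 11, 14] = (14)(0 9 12 2 5)(1 10 4)(3 7 8)(6 13 11)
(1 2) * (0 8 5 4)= (0 8 5 4)(1 2)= [8, 2, 1, 3, 0, 4, 6, 7, 5]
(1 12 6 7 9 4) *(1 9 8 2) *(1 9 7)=[0, 12, 9, 3, 7, 5, 1, 8, 2, 4, 10, 11, 6]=(1 12 6)(2 9 4 7 8)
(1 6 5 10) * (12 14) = (1 6 5 10)(12 14) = [0, 6, 2, 3, 4, 10, 5, 7, 8, 9, 1, 11, 14, 13, 12]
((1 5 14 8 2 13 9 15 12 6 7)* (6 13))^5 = (1 6 8 5 7 2 14)(9 15 12 13)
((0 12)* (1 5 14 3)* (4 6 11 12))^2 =((0 4 6 11 12)(1 5 14 3))^2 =(0 6 12 4 11)(1 14)(3 5)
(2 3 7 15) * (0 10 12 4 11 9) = [10, 1, 3, 7, 11, 5, 6, 15, 8, 0, 12, 9, 4, 13, 14, 2] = (0 10 12 4 11 9)(2 3 7 15)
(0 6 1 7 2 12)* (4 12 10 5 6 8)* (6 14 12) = [8, 7, 10, 3, 6, 14, 1, 2, 4, 9, 5, 11, 0, 13, 12] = (0 8 4 6 1 7 2 10 5 14 12)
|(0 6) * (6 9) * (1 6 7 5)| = |(0 9 7 5 1 6)| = 6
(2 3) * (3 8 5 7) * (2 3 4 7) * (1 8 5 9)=[0, 8, 5, 3, 7, 2, 6, 4, 9, 1]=(1 8 9)(2 5)(4 7)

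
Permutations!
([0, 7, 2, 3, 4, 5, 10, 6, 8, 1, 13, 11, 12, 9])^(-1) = (1 9 13 10 6 7)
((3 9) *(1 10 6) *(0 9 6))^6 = ((0 9 3 6 1 10))^6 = (10)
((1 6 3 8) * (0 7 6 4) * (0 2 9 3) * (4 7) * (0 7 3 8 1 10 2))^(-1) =((0 4)(1 3)(2 9 8 10)(6 7))^(-1) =(0 4)(1 3)(2 10 8 9)(6 7)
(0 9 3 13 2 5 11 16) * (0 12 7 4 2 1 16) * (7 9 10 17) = (0 10 17 7 4 2 5 11)(1 16 12 9 3 13) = [10, 16, 5, 13, 2, 11, 6, 4, 8, 3, 17, 0, 9, 1, 14, 15, 12, 7]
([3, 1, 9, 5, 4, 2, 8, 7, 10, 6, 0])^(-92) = [9, 1, 10, 6, 4, 8, 3, 7, 5, 0, 2]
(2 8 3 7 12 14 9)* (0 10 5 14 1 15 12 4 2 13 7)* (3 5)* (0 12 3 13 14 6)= (0 10 13 7 4 2 8 5 6)(1 15 3 12)(9 14)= [10, 15, 8, 12, 2, 6, 0, 4, 5, 14, 13, 11, 1, 7, 9, 3]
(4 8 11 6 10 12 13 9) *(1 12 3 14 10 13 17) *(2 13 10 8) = (1 12 17)(2 13 9 4)(3 14 8 11 6 10) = [0, 12, 13, 14, 2, 5, 10, 7, 11, 4, 3, 6, 17, 9, 8, 15, 16, 1]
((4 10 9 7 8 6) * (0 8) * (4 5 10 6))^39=((0 8 4 6 5 10 9 7))^39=(0 7 9 10 5 6 4 8)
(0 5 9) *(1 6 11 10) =(0 5 9)(1 6 11 10) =[5, 6, 2, 3, 4, 9, 11, 7, 8, 0, 1, 10]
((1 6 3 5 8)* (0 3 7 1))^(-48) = (8)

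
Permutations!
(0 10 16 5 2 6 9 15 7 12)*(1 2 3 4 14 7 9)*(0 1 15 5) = (0 10 16)(1 2 6 15 9 5 3 4 14 7 12) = [10, 2, 6, 4, 14, 3, 15, 12, 8, 5, 16, 11, 1, 13, 7, 9, 0]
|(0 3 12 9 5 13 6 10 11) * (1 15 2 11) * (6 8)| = 13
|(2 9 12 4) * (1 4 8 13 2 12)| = 7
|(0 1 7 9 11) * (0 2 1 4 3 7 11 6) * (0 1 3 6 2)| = 20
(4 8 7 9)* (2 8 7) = (2 8)(4 7 9) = [0, 1, 8, 3, 7, 5, 6, 9, 2, 4]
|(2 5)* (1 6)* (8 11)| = 2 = |(1 6)(2 5)(8 11)|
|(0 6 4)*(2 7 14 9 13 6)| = |(0 2 7 14 9 13 6 4)| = 8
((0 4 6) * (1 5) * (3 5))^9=((0 4 6)(1 3 5))^9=(6)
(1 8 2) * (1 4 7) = (1 8 2 4 7) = [0, 8, 4, 3, 7, 5, 6, 1, 2]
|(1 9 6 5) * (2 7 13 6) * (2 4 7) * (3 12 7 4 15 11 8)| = 11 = |(1 9 15 11 8 3 12 7 13 6 5)|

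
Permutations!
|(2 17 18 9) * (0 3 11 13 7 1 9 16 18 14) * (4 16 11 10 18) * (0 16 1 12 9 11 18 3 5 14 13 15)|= |(18)(0 5 14 16 4 1 11 15)(2 17 13 7 12 9)(3 10)|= 24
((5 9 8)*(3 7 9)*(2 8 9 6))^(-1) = ((9)(2 8 5 3 7 6))^(-1) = (9)(2 6 7 3 5 8)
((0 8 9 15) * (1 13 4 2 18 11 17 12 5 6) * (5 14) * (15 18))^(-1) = ((0 8 9 18 11 17 12 14 5 6 1 13 4 2 15))^(-1) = (0 15 2 4 13 1 6 5 14 12 17 11 18 9 8)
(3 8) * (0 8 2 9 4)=(0 8 3 2 9 4)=[8, 1, 9, 2, 0, 5, 6, 7, 3, 4]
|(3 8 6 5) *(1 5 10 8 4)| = 12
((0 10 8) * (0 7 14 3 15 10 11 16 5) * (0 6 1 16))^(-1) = (0 11)(1 6 5 16)(3 14 7 8 10 15)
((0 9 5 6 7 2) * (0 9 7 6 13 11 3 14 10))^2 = ((0 7 2 9 5 13 11 3 14 10))^2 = (0 2 5 11 14)(3 10 7 9 13)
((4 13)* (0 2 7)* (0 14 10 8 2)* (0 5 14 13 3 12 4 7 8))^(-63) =((0 5 14 10)(2 8)(3 12 4)(7 13))^(-63) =(0 5 14 10)(2 8)(7 13)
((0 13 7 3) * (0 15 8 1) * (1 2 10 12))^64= (0 15 12 7 2)(1 3 10 13 8)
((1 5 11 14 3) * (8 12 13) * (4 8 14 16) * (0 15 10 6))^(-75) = ((0 15 10 6)(1 5 11 16 4 8 12 13 14 3))^(-75) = (0 15 10 6)(1 8)(3 4)(5 12)(11 13)(14 16)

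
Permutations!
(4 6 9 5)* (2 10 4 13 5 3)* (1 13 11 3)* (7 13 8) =[0, 8, 10, 2, 6, 11, 9, 13, 7, 1, 4, 3, 12, 5] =(1 8 7 13 5 11 3 2 10 4 6 9)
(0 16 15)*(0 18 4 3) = (0 16 15 18 4 3) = [16, 1, 2, 0, 3, 5, 6, 7, 8, 9, 10, 11, 12, 13, 14, 18, 15, 17, 4]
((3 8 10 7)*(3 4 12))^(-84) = ((3 8 10 7 4 12))^(-84) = (12)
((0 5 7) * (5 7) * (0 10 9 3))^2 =(0 10 3 7 9)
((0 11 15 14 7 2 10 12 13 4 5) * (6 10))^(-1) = ((0 11 15 14 7 2 6 10 12 13 4 5))^(-1) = (0 5 4 13 12 10 6 2 7 14 15 11)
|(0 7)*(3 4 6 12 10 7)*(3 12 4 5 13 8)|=|(0 12 10 7)(3 5 13 8)(4 6)|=4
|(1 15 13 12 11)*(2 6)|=|(1 15 13 12 11)(2 6)|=10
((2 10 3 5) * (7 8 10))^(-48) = (10)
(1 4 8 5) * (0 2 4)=(0 2 4 8 5 1)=[2, 0, 4, 3, 8, 1, 6, 7, 5]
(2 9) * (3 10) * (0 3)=(0 3 10)(2 9)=[3, 1, 9, 10, 4, 5, 6, 7, 8, 2, 0]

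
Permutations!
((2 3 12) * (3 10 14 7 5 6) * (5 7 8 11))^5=((2 10 14 8 11 5 6 3 12))^5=(2 5 10 6 14 3 8 12 11)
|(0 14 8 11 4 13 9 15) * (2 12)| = 8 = |(0 14 8 11 4 13 9 15)(2 12)|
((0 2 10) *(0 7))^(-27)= (0 2 10 7)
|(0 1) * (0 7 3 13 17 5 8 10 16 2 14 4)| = 13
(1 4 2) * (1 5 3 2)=(1 4)(2 5 3)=[0, 4, 5, 2, 1, 3]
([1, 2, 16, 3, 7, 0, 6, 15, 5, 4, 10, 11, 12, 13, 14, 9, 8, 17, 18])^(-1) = (18)(0 5 8 16 2 1)(4 9 15 7)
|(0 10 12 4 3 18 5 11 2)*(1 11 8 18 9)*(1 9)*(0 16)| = 9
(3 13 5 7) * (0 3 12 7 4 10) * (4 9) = (0 3 13 5 9 4 10)(7 12) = [3, 1, 2, 13, 10, 9, 6, 12, 8, 4, 0, 11, 7, 5]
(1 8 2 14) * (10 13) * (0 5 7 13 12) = (0 5 7 13 10 12)(1 8 2 14) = [5, 8, 14, 3, 4, 7, 6, 13, 2, 9, 12, 11, 0, 10, 1]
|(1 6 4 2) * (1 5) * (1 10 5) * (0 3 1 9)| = |(0 3 1 6 4 2 9)(5 10)| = 14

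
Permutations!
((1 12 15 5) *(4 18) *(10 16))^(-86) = (18)(1 15)(5 12)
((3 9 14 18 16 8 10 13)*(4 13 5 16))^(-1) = ((3 9 14 18 4 13)(5 16 8 10))^(-1) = (3 13 4 18 14 9)(5 10 8 16)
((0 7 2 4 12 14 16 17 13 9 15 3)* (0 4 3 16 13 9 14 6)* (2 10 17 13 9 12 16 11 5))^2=((0 7 10 17 12 6)(2 3 4 16 13 14 9 15 11 5))^2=(0 10 12)(2 4 13 9 11)(3 16 14 15 5)(6 7 17)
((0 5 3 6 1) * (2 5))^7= ((0 2 5 3 6 1))^7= (0 2 5 3 6 1)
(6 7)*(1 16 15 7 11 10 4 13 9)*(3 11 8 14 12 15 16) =(16)(1 3 11 10 4 13 9)(6 8 14 12 15 7) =[0, 3, 2, 11, 13, 5, 8, 6, 14, 1, 4, 10, 15, 9, 12, 7, 16]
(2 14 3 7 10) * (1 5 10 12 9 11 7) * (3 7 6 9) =(1 5 10 2 14 7 12 3)(6 9 11) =[0, 5, 14, 1, 4, 10, 9, 12, 8, 11, 2, 6, 3, 13, 7]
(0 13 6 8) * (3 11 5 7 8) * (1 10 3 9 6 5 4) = (0 13 5 7 8)(1 10 3 11 4)(6 9) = [13, 10, 2, 11, 1, 7, 9, 8, 0, 6, 3, 4, 12, 5]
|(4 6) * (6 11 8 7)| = |(4 11 8 7 6)| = 5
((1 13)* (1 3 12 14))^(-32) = (1 12 13 14 3)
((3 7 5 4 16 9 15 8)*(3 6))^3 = (3 4 15)(5 9 6)(7 16 8)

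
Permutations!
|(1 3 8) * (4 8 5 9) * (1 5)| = 4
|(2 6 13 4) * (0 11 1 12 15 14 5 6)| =|(0 11 1 12 15 14 5 6 13 4 2)| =11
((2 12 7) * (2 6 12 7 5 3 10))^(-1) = (2 10 3 5 12 6 7)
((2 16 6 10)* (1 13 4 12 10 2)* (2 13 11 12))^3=((1 11 12 10)(2 16 6 13 4))^3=(1 10 12 11)(2 13 16 4 6)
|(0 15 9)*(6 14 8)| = 3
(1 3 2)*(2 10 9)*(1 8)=(1 3 10 9 2 8)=[0, 3, 8, 10, 4, 5, 6, 7, 1, 2, 9]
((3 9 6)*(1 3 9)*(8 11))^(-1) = ((1 3)(6 9)(8 11))^(-1) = (1 3)(6 9)(8 11)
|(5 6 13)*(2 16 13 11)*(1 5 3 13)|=|(1 5 6 11 2 16)(3 13)|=6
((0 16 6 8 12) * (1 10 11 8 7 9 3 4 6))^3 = ((0 16 1 10 11 8 12)(3 4 6 7 9))^3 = (0 10 12 1 8 16 11)(3 7 4 9 6)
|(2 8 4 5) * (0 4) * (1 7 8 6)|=8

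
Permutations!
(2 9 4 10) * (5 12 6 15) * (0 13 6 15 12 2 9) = (0 13 6 12 15 5 2)(4 10 9) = [13, 1, 0, 3, 10, 2, 12, 7, 8, 4, 9, 11, 15, 6, 14, 5]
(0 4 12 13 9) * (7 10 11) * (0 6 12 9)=[4, 1, 2, 3, 9, 5, 12, 10, 8, 6, 11, 7, 13, 0]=(0 4 9 6 12 13)(7 10 11)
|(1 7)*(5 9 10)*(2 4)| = |(1 7)(2 4)(5 9 10)| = 6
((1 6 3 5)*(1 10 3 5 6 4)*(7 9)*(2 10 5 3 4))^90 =((1 2 10 4)(3 6)(7 9))^90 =(1 10)(2 4)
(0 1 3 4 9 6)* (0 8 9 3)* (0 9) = [1, 9, 2, 4, 3, 5, 8, 7, 0, 6] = (0 1 9 6 8)(3 4)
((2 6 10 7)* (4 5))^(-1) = (2 7 10 6)(4 5) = ((2 6 10 7)(4 5))^(-1)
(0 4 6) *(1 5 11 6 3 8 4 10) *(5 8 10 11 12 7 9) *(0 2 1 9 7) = [11, 8, 1, 10, 3, 12, 2, 7, 4, 5, 9, 6, 0] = (0 11 6 2 1 8 4 3 10 9 5 12)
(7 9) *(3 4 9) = [0, 1, 2, 4, 9, 5, 6, 3, 8, 7] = (3 4 9 7)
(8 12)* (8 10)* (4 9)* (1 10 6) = (1 10 8 12 6)(4 9) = [0, 10, 2, 3, 9, 5, 1, 7, 12, 4, 8, 11, 6]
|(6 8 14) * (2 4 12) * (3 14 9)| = 15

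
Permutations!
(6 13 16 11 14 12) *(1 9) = (1 9)(6 13 16 11 14 12) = [0, 9, 2, 3, 4, 5, 13, 7, 8, 1, 10, 14, 6, 16, 12, 15, 11]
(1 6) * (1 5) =(1 6 5) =[0, 6, 2, 3, 4, 1, 5]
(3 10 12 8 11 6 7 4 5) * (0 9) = (0 9)(3 10 12 8 11 6 7 4 5) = [9, 1, 2, 10, 5, 3, 7, 4, 11, 0, 12, 6, 8]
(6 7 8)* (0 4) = (0 4)(6 7 8) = [4, 1, 2, 3, 0, 5, 7, 8, 6]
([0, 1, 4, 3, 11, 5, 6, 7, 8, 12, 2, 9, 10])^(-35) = [0, 1, 4, 3, 11, 5, 6, 7, 8, 12, 2, 9, 10]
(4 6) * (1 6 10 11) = (1 6 4 10 11) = [0, 6, 2, 3, 10, 5, 4, 7, 8, 9, 11, 1]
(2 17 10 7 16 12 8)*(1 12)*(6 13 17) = [0, 12, 6, 3, 4, 5, 13, 16, 2, 9, 7, 11, 8, 17, 14, 15, 1, 10] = (1 12 8 2 6 13 17 10 7 16)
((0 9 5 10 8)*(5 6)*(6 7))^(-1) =((0 9 7 6 5 10 8))^(-1) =(0 8 10 5 6 7 9)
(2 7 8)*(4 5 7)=(2 4 5 7 8)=[0, 1, 4, 3, 5, 7, 6, 8, 2]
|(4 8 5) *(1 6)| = |(1 6)(4 8 5)| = 6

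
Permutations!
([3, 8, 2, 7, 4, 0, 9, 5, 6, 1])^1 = (0 3 7 5)(1 8 6 9)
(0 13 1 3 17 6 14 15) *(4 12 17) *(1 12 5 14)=(0 13 12 17 6 1 3 4 5 14 15)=[13, 3, 2, 4, 5, 14, 1, 7, 8, 9, 10, 11, 17, 12, 15, 0, 16, 6]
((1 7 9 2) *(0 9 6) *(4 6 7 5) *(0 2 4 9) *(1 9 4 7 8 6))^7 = (1 5 4)(2 7 6 9 8)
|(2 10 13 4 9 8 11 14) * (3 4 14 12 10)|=10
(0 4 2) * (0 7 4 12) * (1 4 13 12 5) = (0 5 1 4 2 7 13 12) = [5, 4, 7, 3, 2, 1, 6, 13, 8, 9, 10, 11, 0, 12]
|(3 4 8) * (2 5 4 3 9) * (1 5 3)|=|(1 5 4 8 9 2 3)|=7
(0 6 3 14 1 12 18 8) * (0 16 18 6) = (1 12 6 3 14)(8 16 18) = [0, 12, 2, 14, 4, 5, 3, 7, 16, 9, 10, 11, 6, 13, 1, 15, 18, 17, 8]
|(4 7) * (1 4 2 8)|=5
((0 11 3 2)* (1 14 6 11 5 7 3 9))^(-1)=((0 5 7 3 2)(1 14 6 11 9))^(-1)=(0 2 3 7 5)(1 9 11 6 14)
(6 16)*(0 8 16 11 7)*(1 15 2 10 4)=(0 8 16 6 11 7)(1 15 2 10 4)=[8, 15, 10, 3, 1, 5, 11, 0, 16, 9, 4, 7, 12, 13, 14, 2, 6]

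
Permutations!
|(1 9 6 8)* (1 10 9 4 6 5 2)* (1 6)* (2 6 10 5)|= |(1 4)(2 10 9)(5 6 8)|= 6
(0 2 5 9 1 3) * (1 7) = (0 2 5 9 7 1 3) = [2, 3, 5, 0, 4, 9, 6, 1, 8, 7]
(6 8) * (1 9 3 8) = (1 9 3 8 6) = [0, 9, 2, 8, 4, 5, 1, 7, 6, 3]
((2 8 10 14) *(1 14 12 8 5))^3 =(1 5 2 14)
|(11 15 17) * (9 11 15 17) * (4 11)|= 5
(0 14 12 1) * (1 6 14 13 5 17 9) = (0 13 5 17 9 1)(6 14 12) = [13, 0, 2, 3, 4, 17, 14, 7, 8, 1, 10, 11, 6, 5, 12, 15, 16, 9]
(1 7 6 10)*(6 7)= (1 6 10)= [0, 6, 2, 3, 4, 5, 10, 7, 8, 9, 1]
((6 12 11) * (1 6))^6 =((1 6 12 11))^6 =(1 12)(6 11)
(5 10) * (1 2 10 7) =(1 2 10 5 7) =[0, 2, 10, 3, 4, 7, 6, 1, 8, 9, 5]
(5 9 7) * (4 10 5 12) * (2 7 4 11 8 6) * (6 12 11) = [0, 1, 7, 3, 10, 9, 2, 11, 12, 4, 5, 8, 6] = (2 7 11 8 12 6)(4 10 5 9)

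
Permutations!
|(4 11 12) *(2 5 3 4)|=|(2 5 3 4 11 12)|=6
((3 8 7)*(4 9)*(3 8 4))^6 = (9)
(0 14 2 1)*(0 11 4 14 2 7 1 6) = [2, 11, 6, 3, 14, 5, 0, 1, 8, 9, 10, 4, 12, 13, 7] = (0 2 6)(1 11 4 14 7)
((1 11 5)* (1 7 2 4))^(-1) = (1 4 2 7 5 11)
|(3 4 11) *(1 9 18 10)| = 12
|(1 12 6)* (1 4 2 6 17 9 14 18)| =|(1 12 17 9 14 18)(2 6 4)| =6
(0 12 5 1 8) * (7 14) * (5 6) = (0 12 6 5 1 8)(7 14) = [12, 8, 2, 3, 4, 1, 5, 14, 0, 9, 10, 11, 6, 13, 7]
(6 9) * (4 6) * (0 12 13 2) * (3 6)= (0 12 13 2)(3 6 9 4)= [12, 1, 0, 6, 3, 5, 9, 7, 8, 4, 10, 11, 13, 2]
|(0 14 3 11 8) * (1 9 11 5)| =8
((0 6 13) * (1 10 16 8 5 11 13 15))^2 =(0 15 10 8 11)(1 16 5 13 6) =((0 6 15 1 10 16 8 5 11 13))^2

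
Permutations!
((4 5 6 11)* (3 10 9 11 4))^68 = (11)(4 6 5)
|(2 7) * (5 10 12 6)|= |(2 7)(5 10 12 6)|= 4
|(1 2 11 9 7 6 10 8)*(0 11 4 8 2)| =|(0 11 9 7 6 10 2 4 8 1)| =10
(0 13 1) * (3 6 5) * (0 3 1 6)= [13, 3, 2, 0, 4, 1, 5, 7, 8, 9, 10, 11, 12, 6]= (0 13 6 5 1 3)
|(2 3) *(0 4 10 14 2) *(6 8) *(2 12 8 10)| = 20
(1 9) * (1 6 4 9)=[0, 1, 2, 3, 9, 5, 4, 7, 8, 6]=(4 9 6)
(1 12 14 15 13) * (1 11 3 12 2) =(1 2)(3 12 14 15 13 11) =[0, 2, 1, 12, 4, 5, 6, 7, 8, 9, 10, 3, 14, 11, 15, 13]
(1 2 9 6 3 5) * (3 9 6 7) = (1 2 6 9 7 3 5) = [0, 2, 6, 5, 4, 1, 9, 3, 8, 7]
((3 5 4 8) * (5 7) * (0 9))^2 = (9)(3 5 8 7 4)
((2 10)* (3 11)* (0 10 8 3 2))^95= ((0 10)(2 8 3 11))^95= (0 10)(2 11 3 8)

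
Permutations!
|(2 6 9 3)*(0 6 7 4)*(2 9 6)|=|(0 2 7 4)(3 9)|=4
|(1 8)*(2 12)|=|(1 8)(2 12)|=2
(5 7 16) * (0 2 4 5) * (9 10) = [2, 1, 4, 3, 5, 7, 6, 16, 8, 10, 9, 11, 12, 13, 14, 15, 0] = (0 2 4 5 7 16)(9 10)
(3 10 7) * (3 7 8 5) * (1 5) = (1 5 3 10 8) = [0, 5, 2, 10, 4, 3, 6, 7, 1, 9, 8]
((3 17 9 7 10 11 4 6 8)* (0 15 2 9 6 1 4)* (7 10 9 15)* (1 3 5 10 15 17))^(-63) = ((0 7 9 15 2 17 6 8 5 10 11)(1 4 3))^(-63) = (0 15 6 10 7 2 8 11 9 17 5)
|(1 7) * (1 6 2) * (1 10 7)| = 4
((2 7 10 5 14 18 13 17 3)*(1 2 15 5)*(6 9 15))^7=(1 10 7 2)(3 13 14 15 6 17 18 5 9)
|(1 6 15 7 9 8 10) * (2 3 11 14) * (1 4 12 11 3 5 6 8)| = 13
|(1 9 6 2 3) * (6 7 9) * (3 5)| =|(1 6 2 5 3)(7 9)| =10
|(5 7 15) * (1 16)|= |(1 16)(5 7 15)|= 6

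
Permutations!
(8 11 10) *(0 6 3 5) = [6, 1, 2, 5, 4, 0, 3, 7, 11, 9, 8, 10] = (0 6 3 5)(8 11 10)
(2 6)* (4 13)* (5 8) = (2 6)(4 13)(5 8) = [0, 1, 6, 3, 13, 8, 2, 7, 5, 9, 10, 11, 12, 4]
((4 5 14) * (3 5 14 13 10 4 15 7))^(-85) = ((3 5 13 10 4 14 15 7))^(-85) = (3 10 15 5 4 7 13 14)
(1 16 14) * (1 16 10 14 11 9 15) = (1 10 14 16 11 9 15) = [0, 10, 2, 3, 4, 5, 6, 7, 8, 15, 14, 9, 12, 13, 16, 1, 11]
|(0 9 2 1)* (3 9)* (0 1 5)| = 5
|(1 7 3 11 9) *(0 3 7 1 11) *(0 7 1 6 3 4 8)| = |(0 4 8)(1 6 3 7)(9 11)| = 12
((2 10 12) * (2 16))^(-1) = ((2 10 12 16))^(-1) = (2 16 12 10)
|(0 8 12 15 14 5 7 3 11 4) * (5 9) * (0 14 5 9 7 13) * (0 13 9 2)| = 35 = |(0 8 12 15 5 9 2)(3 11 4 14 7)|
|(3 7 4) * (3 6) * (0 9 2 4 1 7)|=6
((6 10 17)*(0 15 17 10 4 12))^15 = ((0 15 17 6 4 12))^15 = (0 6)(4 15)(12 17)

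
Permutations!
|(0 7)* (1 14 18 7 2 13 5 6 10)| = 10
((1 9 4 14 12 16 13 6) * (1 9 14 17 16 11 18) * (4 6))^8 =((1 14 12 11 18)(4 17 16 13)(6 9))^8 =(1 11 14 18 12)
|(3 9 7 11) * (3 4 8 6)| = 7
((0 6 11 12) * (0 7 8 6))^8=(6 7 11 8 12)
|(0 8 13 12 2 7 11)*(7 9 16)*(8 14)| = |(0 14 8 13 12 2 9 16 7 11)| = 10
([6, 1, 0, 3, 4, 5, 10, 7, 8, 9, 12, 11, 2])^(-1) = (0 2 12 10 6)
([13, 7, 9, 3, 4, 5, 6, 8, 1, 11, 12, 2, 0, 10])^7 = (0 12 10 13)(1 7 8)(2 9 11)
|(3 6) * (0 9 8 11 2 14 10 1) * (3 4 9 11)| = 30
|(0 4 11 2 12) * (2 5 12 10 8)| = 15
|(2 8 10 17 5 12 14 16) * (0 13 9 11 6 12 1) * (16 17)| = |(0 13 9 11 6 12 14 17 5 1)(2 8 10 16)| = 20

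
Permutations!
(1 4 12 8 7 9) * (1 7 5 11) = (1 4 12 8 5 11)(7 9) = [0, 4, 2, 3, 12, 11, 6, 9, 5, 7, 10, 1, 8]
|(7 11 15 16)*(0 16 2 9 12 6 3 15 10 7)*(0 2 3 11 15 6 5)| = |(0 16 2 9 12 5)(3 6 11 10 7 15)| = 6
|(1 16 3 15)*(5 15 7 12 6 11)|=9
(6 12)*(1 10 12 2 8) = (1 10 12 6 2 8) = [0, 10, 8, 3, 4, 5, 2, 7, 1, 9, 12, 11, 6]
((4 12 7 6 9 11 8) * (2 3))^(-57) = ((2 3)(4 12 7 6 9 11 8))^(-57) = (2 3)(4 8 11 9 6 7 12)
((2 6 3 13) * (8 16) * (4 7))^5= ((2 6 3 13)(4 7)(8 16))^5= (2 6 3 13)(4 7)(8 16)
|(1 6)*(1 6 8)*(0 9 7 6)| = |(0 9 7 6)(1 8)| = 4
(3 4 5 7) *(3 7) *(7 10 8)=(3 4 5)(7 10 8)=[0, 1, 2, 4, 5, 3, 6, 10, 7, 9, 8]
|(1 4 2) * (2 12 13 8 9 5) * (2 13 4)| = |(1 2)(4 12)(5 13 8 9)| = 4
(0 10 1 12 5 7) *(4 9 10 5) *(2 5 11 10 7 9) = (0 11 10 1 12 4 2 5 9 7) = [11, 12, 5, 3, 2, 9, 6, 0, 8, 7, 1, 10, 4]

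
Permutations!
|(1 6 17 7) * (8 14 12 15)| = 4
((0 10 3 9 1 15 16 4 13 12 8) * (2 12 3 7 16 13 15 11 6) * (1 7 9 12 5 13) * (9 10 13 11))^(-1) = ((0 13 3 12 8)(1 9 7 16 4 15)(2 5 11 6))^(-1) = (0 8 12 3 13)(1 15 4 16 7 9)(2 6 11 5)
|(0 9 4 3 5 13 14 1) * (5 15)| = |(0 9 4 3 15 5 13 14 1)| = 9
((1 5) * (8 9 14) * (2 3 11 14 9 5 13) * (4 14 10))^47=((1 13 2 3 11 10 4 14 8 5))^47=(1 14 11 13 8 10 2 5 4 3)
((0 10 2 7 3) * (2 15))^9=((0 10 15 2 7 3))^9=(0 2)(3 15)(7 10)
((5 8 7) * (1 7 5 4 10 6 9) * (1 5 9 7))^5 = (4 10 6 7)(5 9 8)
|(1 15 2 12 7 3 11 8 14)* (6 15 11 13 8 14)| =24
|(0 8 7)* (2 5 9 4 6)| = 15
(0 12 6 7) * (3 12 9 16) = (0 9 16 3 12 6 7) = [9, 1, 2, 12, 4, 5, 7, 0, 8, 16, 10, 11, 6, 13, 14, 15, 3]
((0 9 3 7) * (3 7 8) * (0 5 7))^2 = (9)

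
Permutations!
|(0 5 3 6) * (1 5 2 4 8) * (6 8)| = |(0 2 4 6)(1 5 3 8)| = 4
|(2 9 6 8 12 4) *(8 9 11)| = 10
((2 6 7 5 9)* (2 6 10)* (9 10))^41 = ((2 9 6 7 5 10))^41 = (2 10 5 7 6 9)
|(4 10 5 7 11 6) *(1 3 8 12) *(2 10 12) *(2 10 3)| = 11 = |(1 2 3 8 10 5 7 11 6 4 12)|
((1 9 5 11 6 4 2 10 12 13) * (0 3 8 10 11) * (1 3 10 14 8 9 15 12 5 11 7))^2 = ((0 10 5)(1 15 12 13 3 9 11 6 4 2 7)(8 14))^2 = (0 5 10)(1 12 3 11 4 7 15 13 9 6 2)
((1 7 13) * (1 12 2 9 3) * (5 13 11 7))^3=(1 12 3 13 9 5 2)(7 11)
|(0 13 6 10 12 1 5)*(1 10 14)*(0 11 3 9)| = 18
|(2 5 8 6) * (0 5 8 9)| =|(0 5 9)(2 8 6)| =3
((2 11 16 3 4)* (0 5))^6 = (2 11 16 3 4)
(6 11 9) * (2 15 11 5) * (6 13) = (2 15 11 9 13 6 5) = [0, 1, 15, 3, 4, 2, 5, 7, 8, 13, 10, 9, 12, 6, 14, 11]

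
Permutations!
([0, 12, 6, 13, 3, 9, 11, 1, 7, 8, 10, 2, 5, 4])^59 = [0, 7, 11, 4, 13, 12, 2, 8, 9, 5, 10, 6, 1, 3]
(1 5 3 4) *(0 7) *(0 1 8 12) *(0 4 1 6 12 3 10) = (0 7 6 12 4 8 3 1 5 10) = [7, 5, 2, 1, 8, 10, 12, 6, 3, 9, 0, 11, 4]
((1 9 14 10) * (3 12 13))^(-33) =((1 9 14 10)(3 12 13))^(-33) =(1 10 14 9)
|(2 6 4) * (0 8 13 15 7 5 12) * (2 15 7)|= 12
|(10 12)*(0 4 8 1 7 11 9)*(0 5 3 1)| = 6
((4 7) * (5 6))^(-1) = (4 7)(5 6)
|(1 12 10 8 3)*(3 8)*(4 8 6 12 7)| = |(1 7 4 8 6 12 10 3)| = 8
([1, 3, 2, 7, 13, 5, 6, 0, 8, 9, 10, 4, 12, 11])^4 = (4 13 11)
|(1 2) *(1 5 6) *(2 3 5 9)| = |(1 3 5 6)(2 9)| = 4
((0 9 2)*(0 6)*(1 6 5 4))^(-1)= ((0 9 2 5 4 1 6))^(-1)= (0 6 1 4 5 2 9)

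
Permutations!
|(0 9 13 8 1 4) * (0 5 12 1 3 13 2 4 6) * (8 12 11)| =12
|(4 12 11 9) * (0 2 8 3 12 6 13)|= 10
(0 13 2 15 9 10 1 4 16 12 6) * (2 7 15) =(0 13 7 15 9 10 1 4 16 12 6) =[13, 4, 2, 3, 16, 5, 0, 15, 8, 10, 1, 11, 6, 7, 14, 9, 12]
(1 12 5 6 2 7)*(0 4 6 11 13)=[4, 12, 7, 3, 6, 11, 2, 1, 8, 9, 10, 13, 5, 0]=(0 4 6 2 7 1 12 5 11 13)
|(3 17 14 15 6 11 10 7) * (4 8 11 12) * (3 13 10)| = 9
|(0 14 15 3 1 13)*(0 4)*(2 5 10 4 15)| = 12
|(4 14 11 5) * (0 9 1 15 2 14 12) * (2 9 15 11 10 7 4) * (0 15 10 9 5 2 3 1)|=|(0 10 7 4 12 15 5 3 1 11 2 14 9)|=13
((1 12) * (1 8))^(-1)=(1 8 12)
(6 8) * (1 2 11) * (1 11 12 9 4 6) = [0, 2, 12, 3, 6, 5, 8, 7, 1, 4, 10, 11, 9] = (1 2 12 9 4 6 8)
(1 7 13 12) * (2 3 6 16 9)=(1 7 13 12)(2 3 6 16 9)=[0, 7, 3, 6, 4, 5, 16, 13, 8, 2, 10, 11, 1, 12, 14, 15, 9]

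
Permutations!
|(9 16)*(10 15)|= 2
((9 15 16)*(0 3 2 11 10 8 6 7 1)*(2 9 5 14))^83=((0 3 9 15 16 5 14 2 11 10 8 6 7 1))^83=(0 1 7 6 8 10 11 2 14 5 16 15 9 3)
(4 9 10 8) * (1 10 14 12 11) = (1 10 8 4 9 14 12 11) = [0, 10, 2, 3, 9, 5, 6, 7, 4, 14, 8, 1, 11, 13, 12]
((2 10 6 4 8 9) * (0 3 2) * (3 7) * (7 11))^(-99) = ((0 11 7 3 2 10 6 4 8 9))^(-99) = (0 11 7 3 2 10 6 4 8 9)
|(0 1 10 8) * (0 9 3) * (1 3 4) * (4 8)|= |(0 3)(1 10 4)(8 9)|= 6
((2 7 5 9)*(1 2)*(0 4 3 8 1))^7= (0 5 2 8 4 9 7 1 3)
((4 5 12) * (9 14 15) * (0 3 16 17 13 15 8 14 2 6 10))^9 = ((0 3 16 17 13 15 9 2 6 10)(4 5 12)(8 14))^9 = (0 10 6 2 9 15 13 17 16 3)(8 14)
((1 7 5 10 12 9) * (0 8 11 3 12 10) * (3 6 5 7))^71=((0 8 11 6 5)(1 3 12 9))^71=(0 8 11 6 5)(1 9 12 3)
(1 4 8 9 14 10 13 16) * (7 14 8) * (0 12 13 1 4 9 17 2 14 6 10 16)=(0 12 13)(1 9 8 17 2 14 16 4 7 6 10)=[12, 9, 14, 3, 7, 5, 10, 6, 17, 8, 1, 11, 13, 0, 16, 15, 4, 2]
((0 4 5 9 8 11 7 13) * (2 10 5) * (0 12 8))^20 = (13)(0 2 5)(4 10 9)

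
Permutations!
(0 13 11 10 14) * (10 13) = (0 10 14)(11 13) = [10, 1, 2, 3, 4, 5, 6, 7, 8, 9, 14, 13, 12, 11, 0]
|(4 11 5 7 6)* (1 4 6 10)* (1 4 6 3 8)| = 20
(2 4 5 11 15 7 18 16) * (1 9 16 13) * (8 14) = [0, 9, 4, 3, 5, 11, 6, 18, 14, 16, 10, 15, 12, 1, 8, 7, 2, 17, 13] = (1 9 16 2 4 5 11 15 7 18 13)(8 14)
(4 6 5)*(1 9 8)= [0, 9, 2, 3, 6, 4, 5, 7, 1, 8]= (1 9 8)(4 6 5)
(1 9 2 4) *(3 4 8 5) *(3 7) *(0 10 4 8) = [10, 9, 0, 8, 1, 7, 6, 3, 5, 2, 4] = (0 10 4 1 9 2)(3 8 5 7)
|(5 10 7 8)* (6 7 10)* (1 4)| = 4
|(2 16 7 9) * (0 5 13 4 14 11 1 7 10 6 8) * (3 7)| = 15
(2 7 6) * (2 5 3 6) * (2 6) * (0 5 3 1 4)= (0 5 1 4)(2 7 6 3)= [5, 4, 7, 2, 0, 1, 3, 6]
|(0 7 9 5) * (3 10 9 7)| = 5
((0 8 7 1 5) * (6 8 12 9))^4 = ((0 12 9 6 8 7 1 5))^4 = (0 8)(1 9)(5 6)(7 12)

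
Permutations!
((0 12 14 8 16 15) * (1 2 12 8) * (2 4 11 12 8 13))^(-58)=((0 13 2 8 16 15)(1 4 11 12 14))^(-58)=(0 2 16)(1 11 14 4 12)(8 15 13)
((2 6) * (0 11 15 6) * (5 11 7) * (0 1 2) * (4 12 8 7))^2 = (0 12 7 11 6 4 8 5 15)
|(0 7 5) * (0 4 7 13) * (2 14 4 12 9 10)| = 8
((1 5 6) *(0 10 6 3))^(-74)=((0 10 6 1 5 3))^(-74)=(0 5 6)(1 10 3)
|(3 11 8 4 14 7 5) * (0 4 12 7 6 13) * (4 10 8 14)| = |(0 10 8 12 7 5 3 11 14 6 13)| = 11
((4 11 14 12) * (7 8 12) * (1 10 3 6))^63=((1 10 3 6)(4 11 14 7 8 12))^63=(1 6 3 10)(4 7)(8 11)(12 14)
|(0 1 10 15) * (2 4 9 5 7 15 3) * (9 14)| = 11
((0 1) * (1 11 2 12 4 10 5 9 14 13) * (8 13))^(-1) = ((0 11 2 12 4 10 5 9 14 8 13 1))^(-1) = (0 1 13 8 14 9 5 10 4 12 2 11)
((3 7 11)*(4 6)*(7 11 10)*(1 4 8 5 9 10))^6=((1 4 6 8 5 9 10 7)(3 11))^6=(11)(1 10 5 6)(4 7 9 8)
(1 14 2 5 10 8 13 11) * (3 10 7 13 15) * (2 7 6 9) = (1 14 7 13 11)(2 5 6 9)(3 10 8 15) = [0, 14, 5, 10, 4, 6, 9, 13, 15, 2, 8, 1, 12, 11, 7, 3]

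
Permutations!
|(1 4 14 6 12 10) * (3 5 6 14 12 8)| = 4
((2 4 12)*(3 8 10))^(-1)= (2 12 4)(3 10 8)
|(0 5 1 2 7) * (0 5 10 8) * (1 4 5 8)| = 6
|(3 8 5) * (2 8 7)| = 5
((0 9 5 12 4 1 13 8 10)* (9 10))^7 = (13)(0 10)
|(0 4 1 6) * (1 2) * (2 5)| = |(0 4 5 2 1 6)| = 6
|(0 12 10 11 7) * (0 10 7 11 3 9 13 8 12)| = 7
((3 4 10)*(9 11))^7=((3 4 10)(9 11))^7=(3 4 10)(9 11)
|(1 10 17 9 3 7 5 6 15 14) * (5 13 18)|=|(1 10 17 9 3 7 13 18 5 6 15 14)|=12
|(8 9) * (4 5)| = 2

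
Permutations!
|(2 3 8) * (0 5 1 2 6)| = 7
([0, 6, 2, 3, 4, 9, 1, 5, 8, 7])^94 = [0, 1, 2, 3, 4, 9, 6, 5, 8, 7]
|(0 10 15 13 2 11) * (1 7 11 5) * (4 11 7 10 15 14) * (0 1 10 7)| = 11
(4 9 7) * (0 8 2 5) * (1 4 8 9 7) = (0 9 1 4 7 8 2 5) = [9, 4, 5, 3, 7, 0, 6, 8, 2, 1]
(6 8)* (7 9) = (6 8)(7 9) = [0, 1, 2, 3, 4, 5, 8, 9, 6, 7]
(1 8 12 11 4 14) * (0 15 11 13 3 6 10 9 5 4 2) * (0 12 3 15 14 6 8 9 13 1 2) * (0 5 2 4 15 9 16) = (0 14 4 6 10 13 9 2 12 1 16)(3 8)(5 15 11) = [14, 16, 12, 8, 6, 15, 10, 7, 3, 2, 13, 5, 1, 9, 4, 11, 0]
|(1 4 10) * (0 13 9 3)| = |(0 13 9 3)(1 4 10)| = 12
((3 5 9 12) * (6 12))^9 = ((3 5 9 6 12))^9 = (3 12 6 9 5)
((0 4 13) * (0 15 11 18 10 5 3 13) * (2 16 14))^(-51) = (0 4)(3 10 11 13 5 18 15)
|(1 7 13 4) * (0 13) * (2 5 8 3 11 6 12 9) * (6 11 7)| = 12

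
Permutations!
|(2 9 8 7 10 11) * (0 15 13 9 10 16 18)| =24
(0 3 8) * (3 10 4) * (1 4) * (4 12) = (0 10 1 12 4 3 8) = [10, 12, 2, 8, 3, 5, 6, 7, 0, 9, 1, 11, 4]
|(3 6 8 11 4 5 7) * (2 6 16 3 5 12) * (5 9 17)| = 12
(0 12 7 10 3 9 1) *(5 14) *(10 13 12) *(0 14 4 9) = (0 10 3)(1 14 5 4 9)(7 13 12) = [10, 14, 2, 0, 9, 4, 6, 13, 8, 1, 3, 11, 7, 12, 5]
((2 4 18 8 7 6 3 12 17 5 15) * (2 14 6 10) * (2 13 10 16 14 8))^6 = (18)(3 7 17 14 15)(5 6 8 12 16)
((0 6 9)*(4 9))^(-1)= ((0 6 4 9))^(-1)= (0 9 4 6)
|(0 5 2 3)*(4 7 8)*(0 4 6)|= |(0 5 2 3 4 7 8 6)|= 8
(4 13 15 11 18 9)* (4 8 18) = (4 13 15 11)(8 18 9) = [0, 1, 2, 3, 13, 5, 6, 7, 18, 8, 10, 4, 12, 15, 14, 11, 16, 17, 9]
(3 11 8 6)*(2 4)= [0, 1, 4, 11, 2, 5, 3, 7, 6, 9, 10, 8]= (2 4)(3 11 8 6)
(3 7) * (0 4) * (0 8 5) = (0 4 8 5)(3 7) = [4, 1, 2, 7, 8, 0, 6, 3, 5]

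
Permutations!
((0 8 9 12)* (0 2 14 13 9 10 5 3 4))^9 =(0 5)(2 12 9 13 14)(3 8)(4 10)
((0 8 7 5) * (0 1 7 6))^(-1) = ((0 8 6)(1 7 5))^(-1) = (0 6 8)(1 5 7)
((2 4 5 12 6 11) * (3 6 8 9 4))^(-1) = (2 11 6 3)(4 9 8 12 5)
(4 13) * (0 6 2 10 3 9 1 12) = (0 6 2 10 3 9 1 12)(4 13) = [6, 12, 10, 9, 13, 5, 2, 7, 8, 1, 3, 11, 0, 4]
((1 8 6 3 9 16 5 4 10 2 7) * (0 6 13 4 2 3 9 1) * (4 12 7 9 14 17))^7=((0 6 14 17 4 10 3 1 8 13 12 7)(2 9 16 5))^7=(0 1 14 13 4 7 3 6 8 17 12 10)(2 5 16 9)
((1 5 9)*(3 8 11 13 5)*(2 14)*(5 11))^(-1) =((1 3 8 5 9)(2 14)(11 13))^(-1) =(1 9 5 8 3)(2 14)(11 13)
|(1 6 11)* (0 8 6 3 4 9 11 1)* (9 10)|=9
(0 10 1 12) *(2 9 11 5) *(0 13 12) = (0 10 1)(2 9 11 5)(12 13) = [10, 0, 9, 3, 4, 2, 6, 7, 8, 11, 1, 5, 13, 12]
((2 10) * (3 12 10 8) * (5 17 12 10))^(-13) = (2 10 3 8)(5 12 17)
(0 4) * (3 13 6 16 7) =(0 4)(3 13 6 16 7) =[4, 1, 2, 13, 0, 5, 16, 3, 8, 9, 10, 11, 12, 6, 14, 15, 7]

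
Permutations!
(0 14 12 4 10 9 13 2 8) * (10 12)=(0 14 10 9 13 2 8)(4 12)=[14, 1, 8, 3, 12, 5, 6, 7, 0, 13, 9, 11, 4, 2, 10]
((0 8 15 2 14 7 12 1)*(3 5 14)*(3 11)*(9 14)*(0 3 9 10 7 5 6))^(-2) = (0 3 12 10 14 11 15)(1 7 5 9 2 8 6)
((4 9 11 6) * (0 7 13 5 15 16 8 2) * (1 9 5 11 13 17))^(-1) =((0 7 17 1 9 13 11 6 4 5 15 16 8 2))^(-1) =(0 2 8 16 15 5 4 6 11 13 9 1 17 7)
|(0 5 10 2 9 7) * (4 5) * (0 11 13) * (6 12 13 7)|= 18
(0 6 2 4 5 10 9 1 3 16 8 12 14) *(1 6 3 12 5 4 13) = (0 3 16 8 5 10 9 6 2 13 1 12 14) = [3, 12, 13, 16, 4, 10, 2, 7, 5, 6, 9, 11, 14, 1, 0, 15, 8]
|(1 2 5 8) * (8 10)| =5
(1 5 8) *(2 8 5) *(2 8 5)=[0, 8, 5, 3, 4, 2, 6, 7, 1]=(1 8)(2 5)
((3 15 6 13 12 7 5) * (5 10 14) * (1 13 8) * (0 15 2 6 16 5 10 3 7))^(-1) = (0 12 13 1 8 6 2 3 7 5 16 15)(10 14)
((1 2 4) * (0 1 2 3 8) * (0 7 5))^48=(8)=((0 1 3 8 7 5)(2 4))^48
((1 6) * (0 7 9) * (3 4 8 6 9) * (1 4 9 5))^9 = (0 7 3 9)(1 5)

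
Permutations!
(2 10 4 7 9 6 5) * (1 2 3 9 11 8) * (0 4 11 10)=(0 4 7 10 11 8 1 2)(3 9 6 5)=[4, 2, 0, 9, 7, 3, 5, 10, 1, 6, 11, 8]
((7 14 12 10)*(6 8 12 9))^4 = ((6 8 12 10 7 14 9))^4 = (6 7 8 14 12 9 10)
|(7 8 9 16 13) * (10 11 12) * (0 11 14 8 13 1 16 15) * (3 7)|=|(0 11 12 10 14 8 9 15)(1 16)(3 7 13)|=24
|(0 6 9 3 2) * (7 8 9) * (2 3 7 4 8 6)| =|(0 2)(4 8 9 7 6)| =10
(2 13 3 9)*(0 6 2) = (0 6 2 13 3 9) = [6, 1, 13, 9, 4, 5, 2, 7, 8, 0, 10, 11, 12, 3]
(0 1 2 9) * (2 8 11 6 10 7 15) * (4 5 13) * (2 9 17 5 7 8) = (0 1 2 17 5 13 4 7 15 9)(6 10 8 11) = [1, 2, 17, 3, 7, 13, 10, 15, 11, 0, 8, 6, 12, 4, 14, 9, 16, 5]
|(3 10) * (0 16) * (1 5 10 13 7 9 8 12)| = |(0 16)(1 5 10 3 13 7 9 8 12)| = 18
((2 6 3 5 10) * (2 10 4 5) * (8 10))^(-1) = ((2 6 3)(4 5)(8 10))^(-1) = (2 3 6)(4 5)(8 10)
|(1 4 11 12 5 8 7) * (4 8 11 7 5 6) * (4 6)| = |(1 8 5 11 12 4 7)| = 7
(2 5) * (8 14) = (2 5)(8 14) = [0, 1, 5, 3, 4, 2, 6, 7, 14, 9, 10, 11, 12, 13, 8]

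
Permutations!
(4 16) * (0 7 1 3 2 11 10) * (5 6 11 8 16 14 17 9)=(0 7 1 3 2 8 16 4 14 17 9 5 6 11 10)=[7, 3, 8, 2, 14, 6, 11, 1, 16, 5, 0, 10, 12, 13, 17, 15, 4, 9]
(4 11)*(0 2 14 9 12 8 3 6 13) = [2, 1, 14, 6, 11, 5, 13, 7, 3, 12, 10, 4, 8, 0, 9] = (0 2 14 9 12 8 3 6 13)(4 11)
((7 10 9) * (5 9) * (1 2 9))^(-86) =((1 2 9 7 10 5))^(-86) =(1 10 9)(2 5 7)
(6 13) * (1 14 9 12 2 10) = (1 14 9 12 2 10)(6 13) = [0, 14, 10, 3, 4, 5, 13, 7, 8, 12, 1, 11, 2, 6, 9]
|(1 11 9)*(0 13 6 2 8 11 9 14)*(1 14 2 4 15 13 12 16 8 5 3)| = |(0 12 16 8 11 2 5 3 1 9 14)(4 15 13 6)| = 44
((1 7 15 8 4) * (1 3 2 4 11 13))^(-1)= (1 13 11 8 15 7)(2 3 4)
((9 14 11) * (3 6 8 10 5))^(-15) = ((3 6 8 10 5)(9 14 11))^(-15) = (14)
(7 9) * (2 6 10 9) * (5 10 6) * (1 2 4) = (1 2 5 10 9 7 4) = [0, 2, 5, 3, 1, 10, 6, 4, 8, 7, 9]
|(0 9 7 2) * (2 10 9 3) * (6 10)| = |(0 3 2)(6 10 9 7)| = 12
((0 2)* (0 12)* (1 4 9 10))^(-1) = (0 12 2)(1 10 9 4)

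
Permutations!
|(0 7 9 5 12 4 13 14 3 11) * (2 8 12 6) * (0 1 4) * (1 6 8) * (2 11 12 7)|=|(0 2 1 4 13 14 3 12)(5 8 7 9)(6 11)|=8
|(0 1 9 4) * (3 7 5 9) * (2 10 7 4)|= |(0 1 3 4)(2 10 7 5 9)|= 20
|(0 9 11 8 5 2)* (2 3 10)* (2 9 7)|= 6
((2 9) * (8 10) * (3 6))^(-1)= ((2 9)(3 6)(8 10))^(-1)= (2 9)(3 6)(8 10)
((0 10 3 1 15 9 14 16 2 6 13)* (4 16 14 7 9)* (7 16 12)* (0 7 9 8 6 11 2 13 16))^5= (16)(0 4 3 9 15 10 12 1)(2 11)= ((0 10 3 1 15 4 12 9)(2 11)(6 16 13 7 8))^5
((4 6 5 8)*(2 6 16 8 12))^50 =((2 6 5 12)(4 16 8))^50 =(2 5)(4 8 16)(6 12)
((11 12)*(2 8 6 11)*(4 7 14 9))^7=((2 8 6 11 12)(4 7 14 9))^7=(2 6 12 8 11)(4 9 14 7)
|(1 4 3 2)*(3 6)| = 5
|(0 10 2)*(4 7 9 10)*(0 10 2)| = |(0 4 7 9 2 10)| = 6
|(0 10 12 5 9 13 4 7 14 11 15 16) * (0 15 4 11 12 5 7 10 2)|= 6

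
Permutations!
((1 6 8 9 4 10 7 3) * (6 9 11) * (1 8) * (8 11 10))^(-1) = ((1 9 4 8 10 7 3 11 6))^(-1) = (1 6 11 3 7 10 8 4 9)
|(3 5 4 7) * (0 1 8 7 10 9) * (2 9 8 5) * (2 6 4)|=30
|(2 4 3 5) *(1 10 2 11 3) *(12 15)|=|(1 10 2 4)(3 5 11)(12 15)|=12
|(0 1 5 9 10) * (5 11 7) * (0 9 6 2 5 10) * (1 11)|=15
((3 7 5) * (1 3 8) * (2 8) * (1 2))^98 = (8)(1 7)(3 5)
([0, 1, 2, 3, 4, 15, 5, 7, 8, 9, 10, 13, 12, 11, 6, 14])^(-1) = [0, 1, 2, 3, 4, 6, 14, 7, 8, 9, 10, 13, 12, 11, 15, 5]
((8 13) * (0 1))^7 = (0 1)(8 13)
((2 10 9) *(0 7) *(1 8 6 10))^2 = (1 6 9)(2 8 10)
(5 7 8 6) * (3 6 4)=(3 6 5 7 8 4)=[0, 1, 2, 6, 3, 7, 5, 8, 4]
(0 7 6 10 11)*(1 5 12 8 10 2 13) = (0 7 6 2 13 1 5 12 8 10 11) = [7, 5, 13, 3, 4, 12, 2, 6, 10, 9, 11, 0, 8, 1]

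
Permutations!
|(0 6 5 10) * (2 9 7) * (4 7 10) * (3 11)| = |(0 6 5 4 7 2 9 10)(3 11)| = 8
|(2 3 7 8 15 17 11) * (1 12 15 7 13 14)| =|(1 12 15 17 11 2 3 13 14)(7 8)| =18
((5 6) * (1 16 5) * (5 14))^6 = ((1 16 14 5 6))^6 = (1 16 14 5 6)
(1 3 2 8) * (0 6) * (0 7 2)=(0 6 7 2 8 1 3)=[6, 3, 8, 0, 4, 5, 7, 2, 1]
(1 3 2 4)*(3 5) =(1 5 3 2 4) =[0, 5, 4, 2, 1, 3]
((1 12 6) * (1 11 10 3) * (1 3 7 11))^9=((1 12 6)(7 11 10))^9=(12)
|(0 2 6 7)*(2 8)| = 5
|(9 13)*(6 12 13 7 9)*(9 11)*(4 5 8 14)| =12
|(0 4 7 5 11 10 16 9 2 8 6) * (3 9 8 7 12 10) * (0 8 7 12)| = 18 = |(0 4)(2 12 10 16 7 5 11 3 9)(6 8)|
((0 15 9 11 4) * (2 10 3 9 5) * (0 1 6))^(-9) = (0 5 10 9 4 6 15 2 3 11 1)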